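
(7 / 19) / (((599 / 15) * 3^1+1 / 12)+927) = 0.00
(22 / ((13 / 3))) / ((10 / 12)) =396 / 65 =6.09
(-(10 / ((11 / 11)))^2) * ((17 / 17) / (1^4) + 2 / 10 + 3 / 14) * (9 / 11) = -810 / 7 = -115.71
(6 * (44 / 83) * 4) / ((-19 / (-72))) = 76032 / 1577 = 48.21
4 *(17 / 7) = 68 / 7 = 9.71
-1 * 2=-2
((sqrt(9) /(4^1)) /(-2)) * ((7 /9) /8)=-7 /192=-0.04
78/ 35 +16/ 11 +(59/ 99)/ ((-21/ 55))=22061/ 10395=2.12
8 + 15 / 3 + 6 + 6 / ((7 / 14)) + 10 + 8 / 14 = 291 / 7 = 41.57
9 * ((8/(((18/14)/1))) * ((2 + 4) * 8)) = 2688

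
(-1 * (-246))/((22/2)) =246/11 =22.36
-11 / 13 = -0.85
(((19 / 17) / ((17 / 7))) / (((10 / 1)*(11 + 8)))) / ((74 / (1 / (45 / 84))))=49 / 801975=0.00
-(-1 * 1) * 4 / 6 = 2 / 3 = 0.67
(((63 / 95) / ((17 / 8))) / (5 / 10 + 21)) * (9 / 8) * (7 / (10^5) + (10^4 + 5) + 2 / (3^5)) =1701851911907 / 10416750000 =163.38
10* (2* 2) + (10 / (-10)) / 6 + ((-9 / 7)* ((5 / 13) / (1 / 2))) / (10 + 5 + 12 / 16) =152003 / 3822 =39.77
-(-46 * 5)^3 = 12167000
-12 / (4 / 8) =-24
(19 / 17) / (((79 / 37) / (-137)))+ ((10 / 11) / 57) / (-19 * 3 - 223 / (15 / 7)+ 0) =-24315864367 / 339069896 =-71.71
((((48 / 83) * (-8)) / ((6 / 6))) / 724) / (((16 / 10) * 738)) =-10 / 1847829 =-0.00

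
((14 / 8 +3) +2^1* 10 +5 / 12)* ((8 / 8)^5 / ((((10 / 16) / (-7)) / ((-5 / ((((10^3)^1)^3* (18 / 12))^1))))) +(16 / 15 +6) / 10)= 17.78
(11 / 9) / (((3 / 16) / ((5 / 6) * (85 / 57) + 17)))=549032 / 4617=118.92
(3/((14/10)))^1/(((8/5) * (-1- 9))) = -15/112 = -0.13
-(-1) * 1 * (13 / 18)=13 / 18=0.72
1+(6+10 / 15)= 23 / 3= 7.67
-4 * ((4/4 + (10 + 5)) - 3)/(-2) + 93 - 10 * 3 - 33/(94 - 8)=7621/86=88.62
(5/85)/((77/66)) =6/119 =0.05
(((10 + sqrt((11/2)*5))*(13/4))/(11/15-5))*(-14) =162.56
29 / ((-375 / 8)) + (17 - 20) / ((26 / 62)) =-7.77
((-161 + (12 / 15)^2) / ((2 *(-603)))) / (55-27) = 4009 / 844200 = 0.00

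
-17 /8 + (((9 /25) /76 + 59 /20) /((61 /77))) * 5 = 766041 /46360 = 16.52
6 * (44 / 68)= 66 / 17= 3.88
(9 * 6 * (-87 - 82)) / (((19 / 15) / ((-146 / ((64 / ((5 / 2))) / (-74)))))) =-924349725 / 304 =-3040624.10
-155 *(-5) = 775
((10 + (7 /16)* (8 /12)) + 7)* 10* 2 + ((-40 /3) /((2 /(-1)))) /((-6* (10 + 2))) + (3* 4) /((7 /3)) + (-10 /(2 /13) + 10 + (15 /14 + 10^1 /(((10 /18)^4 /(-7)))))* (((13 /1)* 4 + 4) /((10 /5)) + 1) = -1064219923 /47250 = -22523.17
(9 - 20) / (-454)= 11 / 454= 0.02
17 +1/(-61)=1036/61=16.98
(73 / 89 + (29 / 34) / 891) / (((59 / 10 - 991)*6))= -0.00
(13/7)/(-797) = -13/5579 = -0.00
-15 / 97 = -0.15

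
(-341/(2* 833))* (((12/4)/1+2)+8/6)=-6479/4998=-1.30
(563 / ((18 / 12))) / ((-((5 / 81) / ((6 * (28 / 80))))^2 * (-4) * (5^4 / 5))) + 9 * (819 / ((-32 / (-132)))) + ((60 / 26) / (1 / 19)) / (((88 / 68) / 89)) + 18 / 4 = 766258494207 / 22343750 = 34294.09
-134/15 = -8.93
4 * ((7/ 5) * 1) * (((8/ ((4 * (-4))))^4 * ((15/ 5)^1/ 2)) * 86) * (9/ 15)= 2709/ 100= 27.09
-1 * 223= -223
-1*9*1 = -9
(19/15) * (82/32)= 779/240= 3.25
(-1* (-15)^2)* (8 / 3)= -600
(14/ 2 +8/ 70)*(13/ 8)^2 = 42081/ 2240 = 18.79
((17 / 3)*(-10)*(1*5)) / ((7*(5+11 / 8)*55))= -80 / 693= -0.12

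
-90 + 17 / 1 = -73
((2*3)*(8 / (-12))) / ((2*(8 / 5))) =-5 / 4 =-1.25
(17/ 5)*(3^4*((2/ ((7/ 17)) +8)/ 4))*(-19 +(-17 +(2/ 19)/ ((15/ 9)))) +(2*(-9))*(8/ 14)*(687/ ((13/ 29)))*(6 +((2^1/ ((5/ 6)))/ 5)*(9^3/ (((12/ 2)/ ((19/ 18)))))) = -6772598973/ 6175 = -1096777.16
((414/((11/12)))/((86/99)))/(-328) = -5589/3526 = -1.59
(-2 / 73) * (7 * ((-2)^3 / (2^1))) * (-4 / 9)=-224 / 657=-0.34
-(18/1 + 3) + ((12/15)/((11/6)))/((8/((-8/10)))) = -5787/275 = -21.04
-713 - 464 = -1177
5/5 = 1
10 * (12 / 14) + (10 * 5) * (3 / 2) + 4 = 613 / 7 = 87.57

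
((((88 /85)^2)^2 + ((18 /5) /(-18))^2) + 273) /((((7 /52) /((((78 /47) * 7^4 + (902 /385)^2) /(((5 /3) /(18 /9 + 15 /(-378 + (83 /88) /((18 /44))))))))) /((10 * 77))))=59831949855563749088651712 /8129744912734375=7359634342.50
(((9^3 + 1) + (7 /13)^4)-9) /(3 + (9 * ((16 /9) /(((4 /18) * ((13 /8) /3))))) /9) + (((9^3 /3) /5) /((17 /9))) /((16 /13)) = 551142481 /8963760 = 61.49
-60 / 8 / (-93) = 5 / 62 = 0.08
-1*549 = -549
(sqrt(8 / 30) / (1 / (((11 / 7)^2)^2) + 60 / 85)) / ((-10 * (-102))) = 14641 * sqrt(15) / 97429050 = 0.00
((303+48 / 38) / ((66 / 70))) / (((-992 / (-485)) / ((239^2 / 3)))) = 1868475034825 / 621984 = 3004056.43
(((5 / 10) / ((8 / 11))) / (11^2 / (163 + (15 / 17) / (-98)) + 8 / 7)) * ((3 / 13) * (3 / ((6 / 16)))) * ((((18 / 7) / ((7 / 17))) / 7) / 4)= 457006869 / 3043540136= 0.15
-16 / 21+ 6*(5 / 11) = 454 / 231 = 1.97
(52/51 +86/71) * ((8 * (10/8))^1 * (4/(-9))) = -323120/32589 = -9.92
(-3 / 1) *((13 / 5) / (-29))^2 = -507 / 21025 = -0.02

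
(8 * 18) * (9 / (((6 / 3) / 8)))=5184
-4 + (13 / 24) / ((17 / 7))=-1541 / 408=-3.78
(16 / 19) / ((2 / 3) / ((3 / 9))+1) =16 / 57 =0.28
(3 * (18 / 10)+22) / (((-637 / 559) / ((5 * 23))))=-135493 / 49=-2765.16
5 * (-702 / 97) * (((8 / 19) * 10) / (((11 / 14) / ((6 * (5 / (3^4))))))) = -1456000 / 20273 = -71.82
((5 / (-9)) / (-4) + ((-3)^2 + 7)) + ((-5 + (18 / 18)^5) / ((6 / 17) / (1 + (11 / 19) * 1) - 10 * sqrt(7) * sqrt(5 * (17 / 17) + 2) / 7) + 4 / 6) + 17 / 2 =256427 / 9972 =25.71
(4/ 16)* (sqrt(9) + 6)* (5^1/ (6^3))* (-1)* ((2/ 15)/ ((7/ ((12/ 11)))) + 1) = -131/ 2464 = -0.05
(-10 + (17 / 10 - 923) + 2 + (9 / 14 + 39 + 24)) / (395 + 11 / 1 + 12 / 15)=-15149 / 7119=-2.13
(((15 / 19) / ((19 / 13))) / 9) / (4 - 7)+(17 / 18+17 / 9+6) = 57269 / 6498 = 8.81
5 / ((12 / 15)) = 25 / 4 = 6.25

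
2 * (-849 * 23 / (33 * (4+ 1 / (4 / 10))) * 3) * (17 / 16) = -331959 / 572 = -580.35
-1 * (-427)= 427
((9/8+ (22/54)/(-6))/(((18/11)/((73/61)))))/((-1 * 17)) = -550055/12095568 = -0.05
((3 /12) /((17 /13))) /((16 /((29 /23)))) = 377 /25024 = 0.02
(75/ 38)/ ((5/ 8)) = 60/ 19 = 3.16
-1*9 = -9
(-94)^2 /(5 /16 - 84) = -141376 /1339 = -105.58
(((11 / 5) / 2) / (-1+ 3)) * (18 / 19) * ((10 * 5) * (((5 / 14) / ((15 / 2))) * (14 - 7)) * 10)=1650 / 19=86.84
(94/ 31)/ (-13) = -94/ 403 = -0.23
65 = 65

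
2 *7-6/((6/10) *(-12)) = 89/6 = 14.83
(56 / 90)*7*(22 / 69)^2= 0.44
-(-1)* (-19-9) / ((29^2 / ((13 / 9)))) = -364 / 7569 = -0.05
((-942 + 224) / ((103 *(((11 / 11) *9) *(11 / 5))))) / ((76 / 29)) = -52055 / 387486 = -0.13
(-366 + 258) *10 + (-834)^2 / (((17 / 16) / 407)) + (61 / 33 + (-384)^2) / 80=11957810427533 / 44880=266439626.28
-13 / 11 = -1.18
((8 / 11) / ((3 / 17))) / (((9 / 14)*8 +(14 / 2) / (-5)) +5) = 140 / 297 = 0.47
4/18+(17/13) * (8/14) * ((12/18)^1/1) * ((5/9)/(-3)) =958/7371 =0.13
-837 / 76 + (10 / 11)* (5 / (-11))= -105077 / 9196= -11.43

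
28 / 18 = 14 / 9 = 1.56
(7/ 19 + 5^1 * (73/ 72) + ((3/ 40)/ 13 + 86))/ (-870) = -508198/ 4835025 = -0.11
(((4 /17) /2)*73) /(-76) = -73 /646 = -0.11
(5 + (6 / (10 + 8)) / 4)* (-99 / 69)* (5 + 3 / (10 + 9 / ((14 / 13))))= -890417 / 23644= -37.66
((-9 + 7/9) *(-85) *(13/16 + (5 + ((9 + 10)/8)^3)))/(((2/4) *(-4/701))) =-21682683575/4608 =-4705443.48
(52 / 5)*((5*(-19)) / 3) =-988 / 3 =-329.33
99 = 99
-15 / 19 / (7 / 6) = -90 / 133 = -0.68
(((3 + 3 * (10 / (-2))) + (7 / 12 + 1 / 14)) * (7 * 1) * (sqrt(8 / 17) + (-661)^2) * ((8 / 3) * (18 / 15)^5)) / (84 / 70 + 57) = -239838170688 / 60625 - 1097856 * sqrt(34) / 1030625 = -3956099.75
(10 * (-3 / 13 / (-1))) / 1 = 30 / 13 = 2.31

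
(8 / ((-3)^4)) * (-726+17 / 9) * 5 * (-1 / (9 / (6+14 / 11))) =20854400 / 72171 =288.96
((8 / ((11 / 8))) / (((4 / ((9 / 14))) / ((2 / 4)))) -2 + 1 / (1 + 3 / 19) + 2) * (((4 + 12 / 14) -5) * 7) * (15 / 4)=-3075 / 616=-4.99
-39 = -39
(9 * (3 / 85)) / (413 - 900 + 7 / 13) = -117 / 179180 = -0.00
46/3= 15.33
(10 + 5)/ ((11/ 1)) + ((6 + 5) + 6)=202/ 11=18.36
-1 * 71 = -71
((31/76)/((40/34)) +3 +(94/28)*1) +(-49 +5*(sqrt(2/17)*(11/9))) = -450031/10640 +55*sqrt(34)/153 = -40.20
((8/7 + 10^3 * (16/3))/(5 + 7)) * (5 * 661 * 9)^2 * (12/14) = 337125568573.47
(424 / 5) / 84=106 / 105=1.01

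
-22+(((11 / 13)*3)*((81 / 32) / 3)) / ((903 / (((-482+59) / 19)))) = -52465919 / 2379104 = -22.05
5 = 5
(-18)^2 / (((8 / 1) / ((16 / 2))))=324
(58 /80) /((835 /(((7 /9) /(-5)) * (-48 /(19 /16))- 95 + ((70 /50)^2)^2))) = -43841011 /594937500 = -0.07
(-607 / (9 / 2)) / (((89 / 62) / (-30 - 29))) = 4440812 / 801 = 5544.08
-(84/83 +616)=-51212/83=-617.01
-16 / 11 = -1.45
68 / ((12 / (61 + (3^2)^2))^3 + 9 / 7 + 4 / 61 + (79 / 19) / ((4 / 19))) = 41569215184 / 12899839279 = 3.22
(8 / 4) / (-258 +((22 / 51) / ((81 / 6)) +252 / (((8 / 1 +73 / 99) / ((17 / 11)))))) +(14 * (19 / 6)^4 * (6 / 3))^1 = 115934995354103 / 41176417716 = 2815.57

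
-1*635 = -635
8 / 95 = 0.08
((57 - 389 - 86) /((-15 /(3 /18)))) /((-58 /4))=-418 /1305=-0.32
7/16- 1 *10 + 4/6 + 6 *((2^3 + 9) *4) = 19157/48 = 399.10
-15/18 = -0.83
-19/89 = -0.21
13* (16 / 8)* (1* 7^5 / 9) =436982 / 9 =48553.56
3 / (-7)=-3 / 7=-0.43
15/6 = 5/2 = 2.50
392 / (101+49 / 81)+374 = 1554886 / 4115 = 377.86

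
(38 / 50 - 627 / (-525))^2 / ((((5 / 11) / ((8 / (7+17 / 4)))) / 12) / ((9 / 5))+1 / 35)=65.66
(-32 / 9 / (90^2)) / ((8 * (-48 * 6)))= 1 / 5248800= 0.00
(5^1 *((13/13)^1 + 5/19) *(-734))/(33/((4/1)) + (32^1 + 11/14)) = -822080/7277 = -112.97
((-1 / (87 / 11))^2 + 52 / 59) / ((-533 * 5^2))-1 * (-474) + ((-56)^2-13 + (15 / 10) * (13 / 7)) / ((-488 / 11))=16405669401832411 / 40654216184400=403.54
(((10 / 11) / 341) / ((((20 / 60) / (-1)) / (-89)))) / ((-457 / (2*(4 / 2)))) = -0.01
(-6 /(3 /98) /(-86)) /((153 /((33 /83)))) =1078 /182019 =0.01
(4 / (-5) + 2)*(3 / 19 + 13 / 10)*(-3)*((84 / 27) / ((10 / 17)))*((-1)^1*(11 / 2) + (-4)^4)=-16514463 / 2375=-6953.46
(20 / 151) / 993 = 20 / 149943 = 0.00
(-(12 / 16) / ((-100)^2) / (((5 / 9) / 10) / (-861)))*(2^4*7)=162729 / 1250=130.18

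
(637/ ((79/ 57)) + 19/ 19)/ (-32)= -9097/ 632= -14.39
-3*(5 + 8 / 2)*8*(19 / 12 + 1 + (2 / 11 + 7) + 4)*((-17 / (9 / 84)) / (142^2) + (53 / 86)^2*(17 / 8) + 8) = -42918497226489 / 1640462384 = -26162.44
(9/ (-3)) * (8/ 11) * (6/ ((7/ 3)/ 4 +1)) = -1728/ 209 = -8.27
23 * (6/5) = 138/5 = 27.60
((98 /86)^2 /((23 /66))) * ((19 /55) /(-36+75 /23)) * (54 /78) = -821142 /30166435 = -0.03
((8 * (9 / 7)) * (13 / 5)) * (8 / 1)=7488 / 35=213.94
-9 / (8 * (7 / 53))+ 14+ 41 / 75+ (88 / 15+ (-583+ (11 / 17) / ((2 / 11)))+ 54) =-36667163 / 71400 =-513.55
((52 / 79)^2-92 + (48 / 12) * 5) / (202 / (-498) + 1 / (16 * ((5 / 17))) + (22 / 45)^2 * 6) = -400375267200 / 6942419749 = -57.67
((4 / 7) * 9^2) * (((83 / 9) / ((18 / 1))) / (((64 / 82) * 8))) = 3.80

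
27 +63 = 90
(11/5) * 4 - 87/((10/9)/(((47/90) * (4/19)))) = 91/475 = 0.19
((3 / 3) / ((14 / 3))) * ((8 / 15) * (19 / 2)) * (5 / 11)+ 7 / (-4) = -387 / 308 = -1.26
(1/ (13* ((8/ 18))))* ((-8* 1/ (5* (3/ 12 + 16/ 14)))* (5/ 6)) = -28/ 169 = -0.17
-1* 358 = -358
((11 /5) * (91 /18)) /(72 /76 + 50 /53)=144001 /24480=5.88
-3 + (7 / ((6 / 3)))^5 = 16711 / 32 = 522.22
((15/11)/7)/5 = 3/77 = 0.04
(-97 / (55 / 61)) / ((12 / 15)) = -5917 / 44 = -134.48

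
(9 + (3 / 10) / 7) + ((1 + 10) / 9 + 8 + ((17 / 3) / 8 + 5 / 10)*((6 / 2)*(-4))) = 1186 / 315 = 3.77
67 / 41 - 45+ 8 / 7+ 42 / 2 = -21.22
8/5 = 1.60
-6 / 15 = -2 / 5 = -0.40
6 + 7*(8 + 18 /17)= 1180 /17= 69.41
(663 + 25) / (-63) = -688 / 63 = -10.92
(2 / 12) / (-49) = -1 / 294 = -0.00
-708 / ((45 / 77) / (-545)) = 1980748 / 3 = 660249.33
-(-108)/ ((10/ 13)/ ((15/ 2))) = 1053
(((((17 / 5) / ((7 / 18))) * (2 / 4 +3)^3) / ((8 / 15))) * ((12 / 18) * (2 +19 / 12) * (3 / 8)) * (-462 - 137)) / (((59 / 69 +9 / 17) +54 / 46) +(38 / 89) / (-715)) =-14413745493942795 / 97753119232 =-147450.49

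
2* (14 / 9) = 28 / 9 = 3.11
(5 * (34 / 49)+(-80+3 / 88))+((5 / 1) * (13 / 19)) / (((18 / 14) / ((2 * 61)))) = 182954257 / 737352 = 248.12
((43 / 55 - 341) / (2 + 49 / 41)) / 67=-767192 / 482735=-1.59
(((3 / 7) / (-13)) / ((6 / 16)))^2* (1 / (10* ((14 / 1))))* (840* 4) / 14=768 / 57967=0.01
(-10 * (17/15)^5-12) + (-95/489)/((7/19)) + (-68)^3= -54493135724299/173289375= -314463.23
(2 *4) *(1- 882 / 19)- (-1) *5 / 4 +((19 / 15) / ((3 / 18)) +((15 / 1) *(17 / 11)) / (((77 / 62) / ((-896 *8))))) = -6168287957 / 45980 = -134151.54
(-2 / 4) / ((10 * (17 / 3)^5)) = -243 / 28397140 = -0.00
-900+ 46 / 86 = -38677 / 43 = -899.47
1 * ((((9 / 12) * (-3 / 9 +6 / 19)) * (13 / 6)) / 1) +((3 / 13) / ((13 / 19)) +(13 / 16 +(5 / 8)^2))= 932101 / 616512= 1.51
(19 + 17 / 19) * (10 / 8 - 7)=-4347 / 38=-114.39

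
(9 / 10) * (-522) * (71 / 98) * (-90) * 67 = 100567737 / 49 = 2052402.80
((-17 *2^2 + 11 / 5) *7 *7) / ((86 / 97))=-1563737 / 430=-3636.60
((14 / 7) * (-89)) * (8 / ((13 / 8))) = -11392 / 13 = -876.31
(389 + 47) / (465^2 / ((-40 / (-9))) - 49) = 3488 / 388813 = 0.01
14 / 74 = 7 / 37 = 0.19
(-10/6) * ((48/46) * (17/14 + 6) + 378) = -103450/161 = -642.55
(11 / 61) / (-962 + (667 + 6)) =-11 / 17629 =-0.00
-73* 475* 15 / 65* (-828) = 86132700 / 13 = 6625592.31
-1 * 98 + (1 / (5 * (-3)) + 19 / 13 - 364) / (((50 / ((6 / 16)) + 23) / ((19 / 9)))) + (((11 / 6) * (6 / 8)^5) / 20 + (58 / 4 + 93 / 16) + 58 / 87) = -184068544061 / 2247598080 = -81.90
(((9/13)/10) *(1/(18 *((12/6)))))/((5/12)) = 3/650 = 0.00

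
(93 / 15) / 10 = 31 / 50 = 0.62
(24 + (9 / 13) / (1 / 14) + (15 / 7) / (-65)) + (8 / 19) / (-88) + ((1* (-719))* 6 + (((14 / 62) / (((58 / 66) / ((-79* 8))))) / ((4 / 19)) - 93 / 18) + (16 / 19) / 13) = -518771276431 / 102588486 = -5056.82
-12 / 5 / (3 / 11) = -44 / 5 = -8.80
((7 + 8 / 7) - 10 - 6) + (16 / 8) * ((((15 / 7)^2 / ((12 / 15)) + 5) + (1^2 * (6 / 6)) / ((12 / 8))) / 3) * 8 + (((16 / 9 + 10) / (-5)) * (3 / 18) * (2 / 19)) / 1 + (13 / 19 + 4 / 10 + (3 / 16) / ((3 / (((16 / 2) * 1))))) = 54.52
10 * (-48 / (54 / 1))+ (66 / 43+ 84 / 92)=-57331 / 8901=-6.44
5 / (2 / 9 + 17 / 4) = 180 / 161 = 1.12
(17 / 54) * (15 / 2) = 85 / 36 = 2.36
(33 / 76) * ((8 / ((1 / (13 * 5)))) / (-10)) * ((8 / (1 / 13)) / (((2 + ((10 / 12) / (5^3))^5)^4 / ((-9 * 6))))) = 80114213305386199951171875000000000000000000000000 / 10108780459708378157229192025781261542500000019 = 7925.21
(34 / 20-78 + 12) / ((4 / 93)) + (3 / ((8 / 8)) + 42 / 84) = -1491.48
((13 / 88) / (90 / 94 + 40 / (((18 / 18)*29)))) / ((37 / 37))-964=-20782477 / 21560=-963.94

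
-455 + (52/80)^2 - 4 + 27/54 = -183231/400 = -458.08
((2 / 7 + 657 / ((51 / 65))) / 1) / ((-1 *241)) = -99679 / 28679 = -3.48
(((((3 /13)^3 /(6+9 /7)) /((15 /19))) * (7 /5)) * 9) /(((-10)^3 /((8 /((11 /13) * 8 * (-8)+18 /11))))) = 276507 /67425718750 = 0.00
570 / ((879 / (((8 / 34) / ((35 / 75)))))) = 11400 / 34867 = 0.33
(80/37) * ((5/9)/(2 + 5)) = 400/2331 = 0.17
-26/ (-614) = 13/ 307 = 0.04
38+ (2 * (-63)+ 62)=-26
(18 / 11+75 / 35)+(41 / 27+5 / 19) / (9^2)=12162301 / 3199581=3.80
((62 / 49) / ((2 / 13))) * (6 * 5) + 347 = 29093 / 49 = 593.73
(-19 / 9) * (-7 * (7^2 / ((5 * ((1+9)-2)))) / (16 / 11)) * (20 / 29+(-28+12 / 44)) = -3747275 / 11136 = -336.50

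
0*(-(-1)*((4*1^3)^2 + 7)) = 0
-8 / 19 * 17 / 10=-68 / 95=-0.72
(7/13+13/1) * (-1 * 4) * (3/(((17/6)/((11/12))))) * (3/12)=-2904/221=-13.14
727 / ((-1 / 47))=-34169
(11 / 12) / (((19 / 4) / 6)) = 22 / 19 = 1.16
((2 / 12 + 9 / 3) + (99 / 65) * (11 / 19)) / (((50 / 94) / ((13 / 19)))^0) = 29999 / 7410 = 4.05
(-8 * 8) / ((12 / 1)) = -16 / 3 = -5.33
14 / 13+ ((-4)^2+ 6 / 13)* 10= 2154 / 13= 165.69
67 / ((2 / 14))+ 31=500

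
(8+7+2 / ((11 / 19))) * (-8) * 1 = -1624 / 11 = -147.64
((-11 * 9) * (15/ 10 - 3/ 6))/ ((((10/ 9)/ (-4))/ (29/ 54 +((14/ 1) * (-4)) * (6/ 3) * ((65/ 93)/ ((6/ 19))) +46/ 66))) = -13625511/ 155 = -87906.52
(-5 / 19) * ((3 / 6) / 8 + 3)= -245 / 304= -0.81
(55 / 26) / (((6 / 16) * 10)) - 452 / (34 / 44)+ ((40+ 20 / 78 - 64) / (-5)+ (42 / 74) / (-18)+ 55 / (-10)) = -585.16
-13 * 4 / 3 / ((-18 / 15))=130 / 9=14.44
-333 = -333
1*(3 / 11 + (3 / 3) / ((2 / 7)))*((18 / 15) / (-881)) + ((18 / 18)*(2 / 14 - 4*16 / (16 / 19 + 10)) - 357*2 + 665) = -1913279839 / 34936055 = -54.77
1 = 1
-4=-4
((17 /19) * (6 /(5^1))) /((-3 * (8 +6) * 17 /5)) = -1 /133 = -0.01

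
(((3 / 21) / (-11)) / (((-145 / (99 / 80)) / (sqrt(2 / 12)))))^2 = 27 / 13186880000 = 0.00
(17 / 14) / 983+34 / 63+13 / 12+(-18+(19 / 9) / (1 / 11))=80761 / 11796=6.85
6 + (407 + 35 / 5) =420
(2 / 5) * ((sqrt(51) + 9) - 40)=-62 / 5 + 2 * sqrt(51) / 5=-9.54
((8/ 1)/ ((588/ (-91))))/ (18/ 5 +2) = -65/ 294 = -0.22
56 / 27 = 2.07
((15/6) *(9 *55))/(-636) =-825/424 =-1.95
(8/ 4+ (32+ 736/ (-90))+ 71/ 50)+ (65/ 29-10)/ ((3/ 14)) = -116989/ 13050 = -8.96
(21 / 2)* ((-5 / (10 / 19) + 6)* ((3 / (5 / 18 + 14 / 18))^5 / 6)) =-2812385772 / 2476099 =-1135.81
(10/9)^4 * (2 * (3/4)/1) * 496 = 1133.97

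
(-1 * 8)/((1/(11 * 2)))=-176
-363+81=-282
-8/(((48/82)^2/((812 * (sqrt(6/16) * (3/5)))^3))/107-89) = 216671653182096000 * sqrt(6)/4357781959256010897859672051843 + 391710737910652664976151015896/4357781959256010897859672051843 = 0.09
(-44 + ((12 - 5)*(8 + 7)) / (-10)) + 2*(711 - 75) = 2435 / 2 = 1217.50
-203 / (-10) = 203 / 10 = 20.30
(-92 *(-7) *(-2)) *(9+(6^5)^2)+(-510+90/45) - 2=-77880446790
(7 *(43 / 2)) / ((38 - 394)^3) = -301 / 90236032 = -0.00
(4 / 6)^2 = 4 / 9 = 0.44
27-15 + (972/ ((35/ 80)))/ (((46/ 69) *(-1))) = -23244/ 7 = -3320.57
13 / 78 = 1 / 6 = 0.17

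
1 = 1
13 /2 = 6.50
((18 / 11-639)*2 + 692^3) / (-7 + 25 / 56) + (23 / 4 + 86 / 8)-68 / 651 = -265771353590513 / 5256174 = -50563652.11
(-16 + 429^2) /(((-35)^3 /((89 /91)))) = -655129 /156065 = -4.20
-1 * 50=-50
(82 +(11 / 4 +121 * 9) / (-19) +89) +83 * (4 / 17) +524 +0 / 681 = 848933 / 1292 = 657.07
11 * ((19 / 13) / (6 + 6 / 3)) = 209 / 104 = 2.01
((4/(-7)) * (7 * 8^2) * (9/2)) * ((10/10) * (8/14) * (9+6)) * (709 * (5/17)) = -245030400/119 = -2059078.99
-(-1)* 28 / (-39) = -28 / 39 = -0.72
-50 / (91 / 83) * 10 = -41500 / 91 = -456.04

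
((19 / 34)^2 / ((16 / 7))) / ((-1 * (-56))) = 361 / 147968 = 0.00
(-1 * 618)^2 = 381924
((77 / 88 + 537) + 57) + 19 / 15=71537 / 120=596.14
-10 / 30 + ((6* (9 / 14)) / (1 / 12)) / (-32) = -299 / 168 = -1.78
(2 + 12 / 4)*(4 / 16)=5 / 4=1.25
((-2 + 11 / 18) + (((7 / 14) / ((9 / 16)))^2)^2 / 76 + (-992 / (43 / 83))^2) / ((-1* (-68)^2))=-1690180161601205 / 2131613052768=-792.91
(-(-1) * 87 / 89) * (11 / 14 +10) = 13137 / 1246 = 10.54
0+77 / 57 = 77 / 57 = 1.35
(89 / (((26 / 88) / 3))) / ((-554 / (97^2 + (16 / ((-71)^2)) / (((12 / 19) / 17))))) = -278610866842 / 18152641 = -15348.23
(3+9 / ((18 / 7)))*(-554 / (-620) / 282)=3601 / 174840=0.02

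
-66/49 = -1.35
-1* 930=-930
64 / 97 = 0.66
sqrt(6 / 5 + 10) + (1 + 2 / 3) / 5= 1 / 3 + 2* sqrt(70) / 5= 3.68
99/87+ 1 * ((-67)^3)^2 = 2623293082934/29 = 90458382170.14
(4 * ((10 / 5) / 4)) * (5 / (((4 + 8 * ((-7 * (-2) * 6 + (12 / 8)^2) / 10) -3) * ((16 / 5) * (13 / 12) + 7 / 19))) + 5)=10.04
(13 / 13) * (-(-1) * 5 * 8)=40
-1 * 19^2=-361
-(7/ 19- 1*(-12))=-235/ 19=-12.37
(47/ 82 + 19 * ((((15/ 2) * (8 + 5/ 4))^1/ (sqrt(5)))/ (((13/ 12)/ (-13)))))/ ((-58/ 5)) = -235/ 4756 + 31635 * sqrt(5)/ 116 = 609.76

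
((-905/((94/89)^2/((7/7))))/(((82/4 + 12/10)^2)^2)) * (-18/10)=32258272500/4898178991489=0.01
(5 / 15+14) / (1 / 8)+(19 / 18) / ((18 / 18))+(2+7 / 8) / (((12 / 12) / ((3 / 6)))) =16871 / 144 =117.16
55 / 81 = 0.68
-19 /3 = -6.33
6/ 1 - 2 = 4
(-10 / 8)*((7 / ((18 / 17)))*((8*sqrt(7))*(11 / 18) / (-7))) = 935*sqrt(7) / 162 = 15.27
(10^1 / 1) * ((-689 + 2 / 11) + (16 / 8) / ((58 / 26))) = -2194470 / 319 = -6879.22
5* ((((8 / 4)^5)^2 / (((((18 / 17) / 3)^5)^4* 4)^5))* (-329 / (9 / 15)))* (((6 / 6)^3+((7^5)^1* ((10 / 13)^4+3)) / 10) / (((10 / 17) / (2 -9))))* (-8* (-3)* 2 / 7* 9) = 9975600896345417969165350653811416709578287758123994480025556090054699083115801749379638714874782993577228997222774978720351517165125063 / 518317589049597920806321408897258039232260042078279557948379956429977996048203776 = 19246116873318861244844380000000000000000000000000000000.00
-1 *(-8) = 8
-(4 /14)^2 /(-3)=4 /147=0.03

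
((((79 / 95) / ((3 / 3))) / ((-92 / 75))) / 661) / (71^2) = -1185 / 5824512548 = -0.00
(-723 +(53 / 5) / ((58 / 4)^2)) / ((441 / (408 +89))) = -814.75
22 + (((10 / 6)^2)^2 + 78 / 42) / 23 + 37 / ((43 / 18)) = 37.90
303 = 303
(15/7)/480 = 0.00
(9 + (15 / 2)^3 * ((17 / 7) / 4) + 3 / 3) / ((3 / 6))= 59615 / 112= 532.28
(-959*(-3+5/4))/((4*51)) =6713/816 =8.23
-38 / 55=-0.69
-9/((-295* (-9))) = -1/295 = -0.00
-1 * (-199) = 199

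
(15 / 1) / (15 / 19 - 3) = -95 / 14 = -6.79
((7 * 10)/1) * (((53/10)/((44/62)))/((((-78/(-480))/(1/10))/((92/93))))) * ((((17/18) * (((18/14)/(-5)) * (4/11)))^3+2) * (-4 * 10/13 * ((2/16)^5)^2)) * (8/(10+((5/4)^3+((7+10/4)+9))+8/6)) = -69540260087/151539848082022400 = -0.00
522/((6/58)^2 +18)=48778/1683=28.98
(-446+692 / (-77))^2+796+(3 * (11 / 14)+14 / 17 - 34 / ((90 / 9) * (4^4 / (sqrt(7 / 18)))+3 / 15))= 123544720361659126767 / 594501302908898 - 6528000 * sqrt(14) / 2949119993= 207812.35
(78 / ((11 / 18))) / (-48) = -117 / 44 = -2.66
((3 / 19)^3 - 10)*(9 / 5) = -17.99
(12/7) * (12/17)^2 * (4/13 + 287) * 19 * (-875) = -4079968.06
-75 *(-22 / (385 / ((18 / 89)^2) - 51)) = 0.18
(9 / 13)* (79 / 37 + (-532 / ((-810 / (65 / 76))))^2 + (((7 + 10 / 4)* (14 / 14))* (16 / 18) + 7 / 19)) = 207807031 / 26649324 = 7.80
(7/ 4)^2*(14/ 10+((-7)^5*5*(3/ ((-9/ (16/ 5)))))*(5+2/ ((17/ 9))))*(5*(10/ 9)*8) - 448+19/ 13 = 441088103350/ 5967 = 73921250.77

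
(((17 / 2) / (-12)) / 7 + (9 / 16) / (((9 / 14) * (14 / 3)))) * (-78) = -377 / 56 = -6.73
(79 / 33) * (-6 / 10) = -79 / 55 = -1.44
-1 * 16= -16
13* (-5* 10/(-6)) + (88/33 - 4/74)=4105/37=110.95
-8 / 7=-1.14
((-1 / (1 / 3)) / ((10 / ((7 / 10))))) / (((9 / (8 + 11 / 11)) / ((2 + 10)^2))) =-756 / 25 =-30.24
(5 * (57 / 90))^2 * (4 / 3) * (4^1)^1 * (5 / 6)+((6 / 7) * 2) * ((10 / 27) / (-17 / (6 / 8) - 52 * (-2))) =1541740 / 34587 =44.58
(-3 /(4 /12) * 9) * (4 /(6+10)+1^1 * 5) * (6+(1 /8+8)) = -192213 /32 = -6006.66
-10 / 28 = -5 / 14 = -0.36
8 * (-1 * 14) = -112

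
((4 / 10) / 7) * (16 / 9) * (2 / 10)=0.02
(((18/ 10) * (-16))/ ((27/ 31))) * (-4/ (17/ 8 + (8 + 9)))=15872/ 2295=6.92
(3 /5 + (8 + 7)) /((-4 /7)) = -273 /10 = -27.30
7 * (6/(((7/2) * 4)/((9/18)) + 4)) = 21/16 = 1.31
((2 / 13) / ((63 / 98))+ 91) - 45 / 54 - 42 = 11327 / 234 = 48.41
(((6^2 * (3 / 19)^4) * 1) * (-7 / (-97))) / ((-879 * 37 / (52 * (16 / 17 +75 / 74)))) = -435006936 / 86199774150493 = -0.00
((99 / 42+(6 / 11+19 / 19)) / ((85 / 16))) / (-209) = -4808 / 1367905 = -0.00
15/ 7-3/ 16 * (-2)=141/ 56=2.52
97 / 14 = 6.93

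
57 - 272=-215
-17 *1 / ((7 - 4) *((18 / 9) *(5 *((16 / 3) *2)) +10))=-17 / 350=-0.05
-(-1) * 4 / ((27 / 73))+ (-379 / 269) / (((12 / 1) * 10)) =3138509 / 290520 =10.80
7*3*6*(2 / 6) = 42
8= 8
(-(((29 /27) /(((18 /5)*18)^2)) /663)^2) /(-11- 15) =525625 /91813802437883275776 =0.00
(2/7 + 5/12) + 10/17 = 1843/1428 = 1.29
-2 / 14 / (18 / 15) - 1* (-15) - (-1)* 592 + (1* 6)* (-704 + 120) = -121679 / 42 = -2897.12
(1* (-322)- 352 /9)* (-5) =16250 /9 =1805.56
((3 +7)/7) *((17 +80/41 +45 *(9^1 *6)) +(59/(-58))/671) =19538186035/5584733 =3498.50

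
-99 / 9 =-11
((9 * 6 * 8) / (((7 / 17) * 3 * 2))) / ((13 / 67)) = 82008 / 91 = 901.19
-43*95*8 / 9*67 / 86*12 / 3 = -101840 / 9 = -11315.56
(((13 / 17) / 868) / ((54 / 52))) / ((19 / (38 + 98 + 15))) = 25519 / 3784914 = 0.01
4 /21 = 0.19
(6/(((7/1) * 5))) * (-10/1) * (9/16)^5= -177147/1835008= -0.10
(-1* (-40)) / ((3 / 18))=240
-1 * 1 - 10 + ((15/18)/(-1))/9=-599/54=-11.09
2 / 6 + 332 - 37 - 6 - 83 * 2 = 370 / 3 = 123.33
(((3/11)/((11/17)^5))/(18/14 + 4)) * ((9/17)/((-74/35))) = -552491415/4850534018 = -0.11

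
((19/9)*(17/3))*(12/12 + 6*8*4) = 62339/27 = 2308.85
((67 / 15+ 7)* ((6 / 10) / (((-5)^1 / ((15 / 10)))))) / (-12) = 43 / 250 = 0.17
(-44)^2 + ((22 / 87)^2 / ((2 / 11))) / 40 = 293073011 / 151380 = 1936.01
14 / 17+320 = 5454 / 17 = 320.82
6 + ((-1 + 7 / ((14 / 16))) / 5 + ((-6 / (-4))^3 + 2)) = 511 / 40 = 12.78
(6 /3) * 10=20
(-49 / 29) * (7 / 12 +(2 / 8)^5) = -87955 / 89088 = -0.99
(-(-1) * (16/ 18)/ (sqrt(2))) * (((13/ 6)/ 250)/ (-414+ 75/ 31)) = -403 * sqrt(2)/ 43061625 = -0.00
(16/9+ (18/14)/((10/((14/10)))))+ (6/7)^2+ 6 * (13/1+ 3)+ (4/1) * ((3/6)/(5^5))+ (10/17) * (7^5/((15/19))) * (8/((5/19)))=17842565769113/46856250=380793.72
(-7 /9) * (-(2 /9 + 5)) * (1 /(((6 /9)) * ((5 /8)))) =1316 /135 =9.75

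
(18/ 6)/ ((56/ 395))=21.16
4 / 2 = 2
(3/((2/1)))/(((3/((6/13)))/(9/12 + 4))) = 57/52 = 1.10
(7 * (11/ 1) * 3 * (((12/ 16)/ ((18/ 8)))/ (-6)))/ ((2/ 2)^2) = -77/ 6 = -12.83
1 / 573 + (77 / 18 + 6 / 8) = 34583 / 6876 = 5.03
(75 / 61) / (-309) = -25 / 6283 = -0.00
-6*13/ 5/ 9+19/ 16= -131/ 240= -0.55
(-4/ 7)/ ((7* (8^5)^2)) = -1/ 13153337344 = -0.00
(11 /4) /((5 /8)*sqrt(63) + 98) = 2464 /87583 - 330*sqrt(7) /613081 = 0.03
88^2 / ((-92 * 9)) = -1936 / 207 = -9.35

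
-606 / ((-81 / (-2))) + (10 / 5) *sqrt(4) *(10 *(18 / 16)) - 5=676 / 27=25.04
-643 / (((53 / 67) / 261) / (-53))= 11244141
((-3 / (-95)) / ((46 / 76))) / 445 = 0.00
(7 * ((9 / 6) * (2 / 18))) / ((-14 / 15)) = -5 / 4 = -1.25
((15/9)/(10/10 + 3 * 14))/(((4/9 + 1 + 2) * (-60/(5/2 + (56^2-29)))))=-6219/10664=-0.58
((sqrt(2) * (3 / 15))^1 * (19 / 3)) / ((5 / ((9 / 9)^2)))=19 * sqrt(2) / 75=0.36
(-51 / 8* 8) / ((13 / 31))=-1581 / 13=-121.62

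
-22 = -22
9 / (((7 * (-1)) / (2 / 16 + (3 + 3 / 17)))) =-4041 / 952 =-4.24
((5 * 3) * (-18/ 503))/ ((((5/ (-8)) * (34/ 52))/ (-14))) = -157248/ 8551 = -18.39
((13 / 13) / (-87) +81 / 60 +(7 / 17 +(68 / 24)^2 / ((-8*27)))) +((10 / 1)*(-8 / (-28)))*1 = 613212433 / 134174880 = 4.57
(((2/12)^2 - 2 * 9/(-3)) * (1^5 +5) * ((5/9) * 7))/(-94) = -7595/5076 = -1.50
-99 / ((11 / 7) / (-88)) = 5544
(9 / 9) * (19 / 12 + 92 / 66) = 131 / 44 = 2.98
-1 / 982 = -0.00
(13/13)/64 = 1/64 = 0.02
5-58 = -53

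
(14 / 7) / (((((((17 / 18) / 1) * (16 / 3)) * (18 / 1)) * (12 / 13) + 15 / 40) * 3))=208 / 26229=0.01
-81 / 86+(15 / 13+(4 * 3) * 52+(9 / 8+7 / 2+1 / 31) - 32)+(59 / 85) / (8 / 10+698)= 2457453101367 / 4117231768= 596.87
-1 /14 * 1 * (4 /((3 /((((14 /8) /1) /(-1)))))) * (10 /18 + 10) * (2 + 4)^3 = 380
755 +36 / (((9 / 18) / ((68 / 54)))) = 2537 / 3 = 845.67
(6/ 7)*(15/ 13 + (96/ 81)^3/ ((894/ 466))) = 462457574/ 266881797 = 1.73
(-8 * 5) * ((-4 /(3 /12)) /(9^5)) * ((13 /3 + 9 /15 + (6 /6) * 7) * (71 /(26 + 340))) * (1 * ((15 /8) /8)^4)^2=0.00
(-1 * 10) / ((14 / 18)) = -90 / 7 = -12.86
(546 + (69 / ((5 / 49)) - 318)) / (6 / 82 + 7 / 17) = 3151137 / 1690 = 1864.58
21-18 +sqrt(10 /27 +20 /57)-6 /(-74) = sqrt(21090) /171 +114 /37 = 3.93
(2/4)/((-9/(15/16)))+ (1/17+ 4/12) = 185/544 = 0.34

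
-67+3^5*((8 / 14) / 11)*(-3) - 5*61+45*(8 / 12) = -379.87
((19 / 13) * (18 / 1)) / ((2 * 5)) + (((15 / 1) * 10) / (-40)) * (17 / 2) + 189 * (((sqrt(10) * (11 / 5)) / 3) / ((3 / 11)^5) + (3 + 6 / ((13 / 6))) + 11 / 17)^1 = 291666.21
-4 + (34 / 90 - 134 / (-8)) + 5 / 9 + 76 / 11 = 13591 / 660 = 20.59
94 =94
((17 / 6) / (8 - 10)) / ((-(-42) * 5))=-17 / 2520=-0.01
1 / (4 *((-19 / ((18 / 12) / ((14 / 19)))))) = -3 / 112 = -0.03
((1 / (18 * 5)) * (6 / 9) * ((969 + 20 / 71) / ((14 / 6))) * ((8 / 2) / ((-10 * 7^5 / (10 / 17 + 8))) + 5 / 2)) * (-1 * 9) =-491532206229 / 7100117150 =-69.23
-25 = -25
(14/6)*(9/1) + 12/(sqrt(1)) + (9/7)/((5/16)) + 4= 1439/35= 41.11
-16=-16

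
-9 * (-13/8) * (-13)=-1521/8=-190.12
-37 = -37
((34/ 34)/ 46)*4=2/ 23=0.09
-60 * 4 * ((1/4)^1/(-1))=60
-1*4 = -4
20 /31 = 0.65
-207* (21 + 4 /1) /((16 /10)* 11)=-294.03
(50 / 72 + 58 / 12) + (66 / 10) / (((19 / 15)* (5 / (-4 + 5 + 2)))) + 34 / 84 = 216869 / 23940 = 9.06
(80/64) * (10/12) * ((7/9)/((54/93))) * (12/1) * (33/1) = 59675/108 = 552.55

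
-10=-10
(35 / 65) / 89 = 7 / 1157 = 0.01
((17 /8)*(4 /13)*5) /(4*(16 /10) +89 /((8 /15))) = 1700 /90103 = 0.02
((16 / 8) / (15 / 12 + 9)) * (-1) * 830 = -6640 / 41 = -161.95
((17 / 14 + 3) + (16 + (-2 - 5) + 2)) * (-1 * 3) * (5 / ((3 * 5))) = -213 / 14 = -15.21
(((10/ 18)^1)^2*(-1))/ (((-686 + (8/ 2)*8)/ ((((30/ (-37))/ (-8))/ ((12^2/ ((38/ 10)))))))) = 475/ 376327296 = 0.00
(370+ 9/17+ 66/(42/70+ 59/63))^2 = 23914457449/139876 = 170968.98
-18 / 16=-9 / 8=-1.12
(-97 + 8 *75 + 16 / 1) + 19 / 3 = 1576 / 3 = 525.33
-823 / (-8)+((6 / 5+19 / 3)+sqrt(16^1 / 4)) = 112.41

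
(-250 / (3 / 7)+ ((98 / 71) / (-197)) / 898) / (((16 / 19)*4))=-208815422543 / 1205791296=-173.18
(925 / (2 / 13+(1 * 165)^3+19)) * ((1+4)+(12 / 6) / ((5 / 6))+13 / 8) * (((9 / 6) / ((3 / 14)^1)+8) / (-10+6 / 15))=-21705125 / 7474927872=-0.00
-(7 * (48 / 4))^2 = -7056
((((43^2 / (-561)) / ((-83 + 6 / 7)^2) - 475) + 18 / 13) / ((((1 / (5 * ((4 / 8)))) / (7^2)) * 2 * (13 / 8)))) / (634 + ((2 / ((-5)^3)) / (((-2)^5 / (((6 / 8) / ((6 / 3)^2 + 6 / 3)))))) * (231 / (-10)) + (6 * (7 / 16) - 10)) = -143253155612062720 / 5028424544295009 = -28.49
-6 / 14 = -3 / 7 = -0.43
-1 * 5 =-5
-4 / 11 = -0.36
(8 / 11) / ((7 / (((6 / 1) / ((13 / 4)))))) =192 / 1001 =0.19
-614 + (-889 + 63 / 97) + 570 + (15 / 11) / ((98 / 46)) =-48712617 / 52283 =-931.71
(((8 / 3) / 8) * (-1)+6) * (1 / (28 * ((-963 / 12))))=-17 / 6741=-0.00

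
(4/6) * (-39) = -26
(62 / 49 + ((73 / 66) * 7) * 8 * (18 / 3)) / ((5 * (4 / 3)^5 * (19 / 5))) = 24420771 / 5243392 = 4.66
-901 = -901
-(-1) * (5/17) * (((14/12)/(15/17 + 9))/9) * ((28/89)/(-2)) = -35/57672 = -0.00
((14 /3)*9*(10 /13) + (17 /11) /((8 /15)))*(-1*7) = -281925 /1144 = -246.44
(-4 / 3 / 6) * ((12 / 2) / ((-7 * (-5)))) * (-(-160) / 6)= -64 / 63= -1.02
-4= -4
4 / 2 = 2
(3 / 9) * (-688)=-688 / 3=-229.33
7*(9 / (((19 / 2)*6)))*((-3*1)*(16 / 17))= -1008 / 323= -3.12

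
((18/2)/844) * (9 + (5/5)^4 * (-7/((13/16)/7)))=-6003/10972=-0.55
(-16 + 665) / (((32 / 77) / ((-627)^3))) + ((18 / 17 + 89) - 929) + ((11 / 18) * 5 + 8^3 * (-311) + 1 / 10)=-9423227153366027 / 24480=-384935749729.00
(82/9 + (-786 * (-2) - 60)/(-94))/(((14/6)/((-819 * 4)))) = 460200/47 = 9791.49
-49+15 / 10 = -47.50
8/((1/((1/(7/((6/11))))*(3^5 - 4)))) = 11472/77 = 148.99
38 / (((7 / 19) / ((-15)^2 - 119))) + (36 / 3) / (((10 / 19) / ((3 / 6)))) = 383059 / 35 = 10944.54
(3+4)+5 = 12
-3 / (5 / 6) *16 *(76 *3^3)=-590976 / 5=-118195.20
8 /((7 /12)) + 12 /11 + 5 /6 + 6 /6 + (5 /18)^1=11723 /693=16.92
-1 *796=-796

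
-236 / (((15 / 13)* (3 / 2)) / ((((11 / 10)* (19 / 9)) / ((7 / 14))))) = -633.30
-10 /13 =-0.77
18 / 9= 2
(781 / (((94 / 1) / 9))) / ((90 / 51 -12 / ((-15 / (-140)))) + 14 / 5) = -199155 / 286136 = -0.70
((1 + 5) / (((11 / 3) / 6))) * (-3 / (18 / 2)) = -36 / 11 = -3.27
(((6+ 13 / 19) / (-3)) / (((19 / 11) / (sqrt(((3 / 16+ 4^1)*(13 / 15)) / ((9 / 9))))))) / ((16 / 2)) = -1397*sqrt(13065) / 519840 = -0.31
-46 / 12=-23 / 6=-3.83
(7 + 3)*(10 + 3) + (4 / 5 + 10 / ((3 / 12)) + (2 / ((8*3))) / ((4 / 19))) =41087 / 240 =171.20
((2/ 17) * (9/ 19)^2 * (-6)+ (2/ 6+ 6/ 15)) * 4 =211708/ 92055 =2.30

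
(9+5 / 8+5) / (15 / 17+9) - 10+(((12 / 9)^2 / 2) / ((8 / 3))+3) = -6971 / 1344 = -5.19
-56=-56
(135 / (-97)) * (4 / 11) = -540 / 1067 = -0.51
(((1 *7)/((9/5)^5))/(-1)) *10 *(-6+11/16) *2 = 9296875/236196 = 39.36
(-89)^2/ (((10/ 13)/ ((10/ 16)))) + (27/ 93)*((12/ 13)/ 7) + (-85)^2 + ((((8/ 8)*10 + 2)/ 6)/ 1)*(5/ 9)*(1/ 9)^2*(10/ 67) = 30116410805323/ 2204577648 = 13660.85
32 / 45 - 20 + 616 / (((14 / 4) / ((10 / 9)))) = 2644 / 15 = 176.27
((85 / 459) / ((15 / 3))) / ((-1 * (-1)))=1 / 27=0.04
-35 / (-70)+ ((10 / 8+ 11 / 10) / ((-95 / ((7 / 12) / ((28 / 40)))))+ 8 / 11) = 30263 / 25080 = 1.21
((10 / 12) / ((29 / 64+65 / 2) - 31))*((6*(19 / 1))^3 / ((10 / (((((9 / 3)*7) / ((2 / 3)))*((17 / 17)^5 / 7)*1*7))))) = 248899392 / 125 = 1991195.14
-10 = -10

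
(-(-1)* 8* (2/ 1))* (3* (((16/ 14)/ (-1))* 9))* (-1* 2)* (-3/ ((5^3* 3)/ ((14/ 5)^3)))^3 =-20401307910144/ 3814697265625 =-5.35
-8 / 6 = -4 / 3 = -1.33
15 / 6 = 2.50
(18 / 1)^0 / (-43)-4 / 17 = -189 / 731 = -0.26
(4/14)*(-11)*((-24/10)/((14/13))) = 1716/245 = 7.00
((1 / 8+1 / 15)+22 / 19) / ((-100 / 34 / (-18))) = 156927 / 19000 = 8.26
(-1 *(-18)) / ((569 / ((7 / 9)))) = 14 / 569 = 0.02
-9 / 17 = -0.53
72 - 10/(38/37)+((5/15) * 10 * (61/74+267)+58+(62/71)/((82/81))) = 6224472539/6139299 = 1013.87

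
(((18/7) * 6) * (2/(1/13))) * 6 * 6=101088/7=14441.14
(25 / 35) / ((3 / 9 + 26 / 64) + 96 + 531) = 480 / 421841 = 0.00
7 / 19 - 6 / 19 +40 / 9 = 769 / 171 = 4.50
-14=-14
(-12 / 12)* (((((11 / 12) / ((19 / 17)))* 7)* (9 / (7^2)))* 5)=-2805 / 532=-5.27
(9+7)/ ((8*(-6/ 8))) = -2.67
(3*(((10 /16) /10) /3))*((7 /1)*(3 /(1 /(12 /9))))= 7 /4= 1.75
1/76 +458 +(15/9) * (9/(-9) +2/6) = 312521/684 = 456.90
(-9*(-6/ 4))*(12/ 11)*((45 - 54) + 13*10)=1782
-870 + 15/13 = -11295/13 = -868.85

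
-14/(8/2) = -7/2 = -3.50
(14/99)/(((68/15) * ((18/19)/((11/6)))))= 665/11016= 0.06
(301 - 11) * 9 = 2610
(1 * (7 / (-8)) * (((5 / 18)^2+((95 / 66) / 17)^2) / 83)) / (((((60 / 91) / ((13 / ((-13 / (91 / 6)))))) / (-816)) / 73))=-404307362095 / 331901064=-1218.16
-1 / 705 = -0.00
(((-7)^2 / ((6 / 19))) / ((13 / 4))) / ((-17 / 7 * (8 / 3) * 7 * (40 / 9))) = -8379 / 35360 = -0.24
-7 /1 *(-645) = 4515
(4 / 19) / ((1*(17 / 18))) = 72 / 323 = 0.22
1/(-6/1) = -1/6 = -0.17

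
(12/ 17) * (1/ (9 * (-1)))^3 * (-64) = 256/ 4131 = 0.06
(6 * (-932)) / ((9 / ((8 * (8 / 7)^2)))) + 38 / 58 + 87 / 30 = -6488.74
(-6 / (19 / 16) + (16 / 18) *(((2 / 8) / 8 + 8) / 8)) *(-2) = 22765 / 2736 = 8.32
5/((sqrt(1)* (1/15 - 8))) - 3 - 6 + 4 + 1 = -551/119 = -4.63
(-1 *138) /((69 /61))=-122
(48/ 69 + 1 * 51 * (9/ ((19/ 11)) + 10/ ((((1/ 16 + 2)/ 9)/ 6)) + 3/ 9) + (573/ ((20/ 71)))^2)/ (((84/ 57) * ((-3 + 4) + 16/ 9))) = 71840848505607/ 70840000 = 1014128.30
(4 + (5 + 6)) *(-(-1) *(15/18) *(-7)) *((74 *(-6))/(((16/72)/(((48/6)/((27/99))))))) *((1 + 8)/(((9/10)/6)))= 307692000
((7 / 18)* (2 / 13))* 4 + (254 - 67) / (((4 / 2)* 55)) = 2269 / 1170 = 1.94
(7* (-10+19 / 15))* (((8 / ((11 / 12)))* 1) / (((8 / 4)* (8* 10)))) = -3.33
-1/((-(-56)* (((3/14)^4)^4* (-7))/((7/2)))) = 451742002.48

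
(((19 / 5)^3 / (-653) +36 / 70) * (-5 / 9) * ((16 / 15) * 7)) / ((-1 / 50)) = 7866784 / 88155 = 89.24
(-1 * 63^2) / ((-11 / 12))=47628 / 11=4329.82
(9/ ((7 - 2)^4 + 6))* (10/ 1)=90/ 631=0.14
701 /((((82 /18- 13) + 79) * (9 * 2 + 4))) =6309 /13970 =0.45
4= 4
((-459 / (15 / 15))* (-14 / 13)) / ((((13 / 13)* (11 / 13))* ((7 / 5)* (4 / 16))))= 18360 / 11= 1669.09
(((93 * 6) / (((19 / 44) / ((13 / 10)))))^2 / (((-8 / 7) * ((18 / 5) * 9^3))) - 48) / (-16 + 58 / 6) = 144578263 / 925965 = 156.14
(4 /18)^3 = 0.01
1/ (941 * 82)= 1/ 77162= 0.00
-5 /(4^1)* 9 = -45 /4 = -11.25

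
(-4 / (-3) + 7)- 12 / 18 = 23 / 3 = 7.67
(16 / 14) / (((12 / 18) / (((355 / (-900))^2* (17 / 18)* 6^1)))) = 85697 / 56700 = 1.51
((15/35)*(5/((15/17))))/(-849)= -17/5943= -0.00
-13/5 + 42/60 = -19/10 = -1.90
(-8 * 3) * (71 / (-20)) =426 / 5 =85.20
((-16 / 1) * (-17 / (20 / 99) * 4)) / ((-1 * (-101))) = 26928 / 505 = 53.32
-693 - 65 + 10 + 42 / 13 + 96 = -8434 / 13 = -648.77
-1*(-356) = 356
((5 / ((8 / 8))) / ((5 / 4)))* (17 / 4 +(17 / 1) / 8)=25.50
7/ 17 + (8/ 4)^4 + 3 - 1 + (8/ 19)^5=775576043/ 42093683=18.42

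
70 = 70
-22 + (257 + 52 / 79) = 18617 / 79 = 235.66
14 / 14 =1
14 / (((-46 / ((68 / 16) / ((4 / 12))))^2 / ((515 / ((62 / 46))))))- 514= -2350819 / 22816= -103.03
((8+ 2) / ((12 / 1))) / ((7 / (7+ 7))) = 5 / 3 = 1.67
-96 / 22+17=139 / 11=12.64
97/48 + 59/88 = 1421/528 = 2.69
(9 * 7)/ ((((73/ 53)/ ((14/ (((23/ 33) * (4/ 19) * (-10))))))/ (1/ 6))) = -4884957/ 67160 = -72.74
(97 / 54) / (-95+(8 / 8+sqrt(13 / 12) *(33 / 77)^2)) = -43784636 / 2291236011 -4753 *sqrt(39) / 763745337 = -0.02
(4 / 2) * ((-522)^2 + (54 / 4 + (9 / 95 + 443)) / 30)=1553245553 / 2850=544998.44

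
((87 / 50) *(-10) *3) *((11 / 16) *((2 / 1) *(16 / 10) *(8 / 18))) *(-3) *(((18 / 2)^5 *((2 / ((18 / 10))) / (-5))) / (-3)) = 16743672 / 25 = 669746.88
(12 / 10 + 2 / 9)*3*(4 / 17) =256 / 255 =1.00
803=803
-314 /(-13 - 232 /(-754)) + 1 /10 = 8197 /330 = 24.84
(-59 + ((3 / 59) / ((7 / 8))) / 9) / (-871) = 73093 / 1079169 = 0.07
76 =76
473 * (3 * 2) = 2838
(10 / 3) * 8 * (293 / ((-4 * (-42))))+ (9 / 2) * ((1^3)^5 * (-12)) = -472 / 63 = -7.49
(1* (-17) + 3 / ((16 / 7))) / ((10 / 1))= -251 / 160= -1.57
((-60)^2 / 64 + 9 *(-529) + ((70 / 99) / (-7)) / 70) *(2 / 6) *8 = -26083142 / 2079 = -12546.00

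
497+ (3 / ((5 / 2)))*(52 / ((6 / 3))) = 2641 / 5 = 528.20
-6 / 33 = -2 / 11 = -0.18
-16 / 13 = -1.23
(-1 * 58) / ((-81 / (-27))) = -58 / 3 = -19.33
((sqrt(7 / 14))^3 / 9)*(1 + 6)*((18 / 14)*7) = 7*sqrt(2) / 4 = 2.47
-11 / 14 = -0.79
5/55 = 1/11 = 0.09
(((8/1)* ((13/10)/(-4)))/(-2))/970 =13/9700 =0.00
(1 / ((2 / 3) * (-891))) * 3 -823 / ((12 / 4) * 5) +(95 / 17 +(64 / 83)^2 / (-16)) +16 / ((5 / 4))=-4234271593 / 115941870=-36.52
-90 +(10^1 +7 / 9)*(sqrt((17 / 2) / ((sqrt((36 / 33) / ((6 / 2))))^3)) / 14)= -90 +97*11^(3 / 4)*sqrt(17) / 504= -85.21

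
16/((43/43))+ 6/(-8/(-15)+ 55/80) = 20.91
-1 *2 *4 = -8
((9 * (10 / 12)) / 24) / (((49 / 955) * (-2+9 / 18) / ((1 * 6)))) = -4775 / 196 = -24.36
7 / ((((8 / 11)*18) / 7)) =539 / 144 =3.74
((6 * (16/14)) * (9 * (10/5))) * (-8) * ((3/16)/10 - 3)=103032/35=2943.77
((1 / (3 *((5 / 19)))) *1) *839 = 1062.73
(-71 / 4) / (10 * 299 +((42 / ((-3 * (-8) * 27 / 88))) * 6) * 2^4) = -639 / 127352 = -0.01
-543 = -543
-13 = -13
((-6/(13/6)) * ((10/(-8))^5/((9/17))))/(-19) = -53125/63232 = -0.84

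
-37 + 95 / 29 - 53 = -2515 / 29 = -86.72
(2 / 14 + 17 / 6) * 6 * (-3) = -375 / 7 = -53.57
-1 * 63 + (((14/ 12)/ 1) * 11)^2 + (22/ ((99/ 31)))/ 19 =23269/ 228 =102.06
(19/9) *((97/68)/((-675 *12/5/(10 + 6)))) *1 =-1843/61965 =-0.03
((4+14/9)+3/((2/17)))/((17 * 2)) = 559/612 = 0.91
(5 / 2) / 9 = 5 / 18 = 0.28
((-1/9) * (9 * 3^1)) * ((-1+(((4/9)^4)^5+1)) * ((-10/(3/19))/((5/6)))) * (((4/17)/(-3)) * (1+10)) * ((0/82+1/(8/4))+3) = -12868684091490304/206680312803967789617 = -0.00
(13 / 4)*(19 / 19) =3.25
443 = 443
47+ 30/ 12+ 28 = 155/ 2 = 77.50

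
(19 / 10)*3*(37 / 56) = 2109 / 560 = 3.77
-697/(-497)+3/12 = 3285/1988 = 1.65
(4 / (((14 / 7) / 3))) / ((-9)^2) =0.07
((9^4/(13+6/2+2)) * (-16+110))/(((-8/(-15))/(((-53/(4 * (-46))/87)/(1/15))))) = 136195425/42688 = 3190.49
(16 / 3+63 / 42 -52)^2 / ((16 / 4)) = 73441 / 144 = 510.01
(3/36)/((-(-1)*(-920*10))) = -1/110400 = -0.00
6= 6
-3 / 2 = -1.50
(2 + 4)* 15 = 90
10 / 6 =5 / 3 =1.67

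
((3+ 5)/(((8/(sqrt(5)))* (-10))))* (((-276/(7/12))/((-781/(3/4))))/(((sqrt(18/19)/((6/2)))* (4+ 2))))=-207* sqrt(190)/54670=-0.05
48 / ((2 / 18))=432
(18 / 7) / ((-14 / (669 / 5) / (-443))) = 2667303 / 245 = 10886.95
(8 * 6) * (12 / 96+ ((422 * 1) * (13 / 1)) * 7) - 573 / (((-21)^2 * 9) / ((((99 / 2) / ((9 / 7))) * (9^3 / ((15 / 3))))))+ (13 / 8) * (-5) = 515895377 / 280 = 1842483.49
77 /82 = 0.94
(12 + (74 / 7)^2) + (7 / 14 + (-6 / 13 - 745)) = -791417 / 1274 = -621.21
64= 64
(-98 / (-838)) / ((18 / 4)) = 0.03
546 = 546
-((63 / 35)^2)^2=-6561 / 625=-10.50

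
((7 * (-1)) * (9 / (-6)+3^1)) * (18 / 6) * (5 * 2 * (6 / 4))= -945 / 2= -472.50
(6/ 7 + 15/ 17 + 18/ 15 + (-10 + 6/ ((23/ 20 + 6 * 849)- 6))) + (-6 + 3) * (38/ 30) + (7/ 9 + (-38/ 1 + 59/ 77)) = -25789115434/ 545047965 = -47.32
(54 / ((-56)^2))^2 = 729 / 2458624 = 0.00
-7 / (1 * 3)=-7 / 3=-2.33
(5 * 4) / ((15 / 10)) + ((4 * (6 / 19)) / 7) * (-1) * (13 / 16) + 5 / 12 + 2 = 8301 / 532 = 15.60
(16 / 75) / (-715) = -16 / 53625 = -0.00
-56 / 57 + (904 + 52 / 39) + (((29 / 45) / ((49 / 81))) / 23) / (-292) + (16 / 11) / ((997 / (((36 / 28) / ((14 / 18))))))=930202531590421 / 1028583304980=904.35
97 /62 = 1.56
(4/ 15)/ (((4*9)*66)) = 1/ 8910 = 0.00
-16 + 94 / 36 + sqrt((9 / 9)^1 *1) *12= -25 / 18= -1.39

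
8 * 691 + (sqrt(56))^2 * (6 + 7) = 6256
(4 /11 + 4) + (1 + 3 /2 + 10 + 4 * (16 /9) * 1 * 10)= 17419 /198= 87.97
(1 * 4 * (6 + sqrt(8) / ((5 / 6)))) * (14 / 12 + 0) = 43.84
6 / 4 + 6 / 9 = 13 / 6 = 2.17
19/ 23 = 0.83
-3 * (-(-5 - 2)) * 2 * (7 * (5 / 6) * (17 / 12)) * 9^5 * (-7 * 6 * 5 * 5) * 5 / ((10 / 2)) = 43039339875 / 2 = 21519669937.50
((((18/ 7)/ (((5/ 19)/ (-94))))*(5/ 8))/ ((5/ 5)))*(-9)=72333/ 14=5166.64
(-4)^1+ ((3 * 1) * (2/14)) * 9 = -1/7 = -0.14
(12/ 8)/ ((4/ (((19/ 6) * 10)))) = 95/ 8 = 11.88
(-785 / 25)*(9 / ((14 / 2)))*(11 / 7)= -63.44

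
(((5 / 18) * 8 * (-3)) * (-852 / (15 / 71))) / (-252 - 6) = -40328 / 387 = -104.21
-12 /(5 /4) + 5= -23 /5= -4.60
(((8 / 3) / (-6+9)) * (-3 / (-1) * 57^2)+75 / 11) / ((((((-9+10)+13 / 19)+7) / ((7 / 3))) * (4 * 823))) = 4228469 / 5974980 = 0.71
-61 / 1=-61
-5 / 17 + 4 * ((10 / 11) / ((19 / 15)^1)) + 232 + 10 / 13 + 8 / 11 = 10903985 / 46189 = 236.07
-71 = -71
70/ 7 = 10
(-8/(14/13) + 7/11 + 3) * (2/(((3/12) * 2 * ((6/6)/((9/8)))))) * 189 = -35478/11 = -3225.27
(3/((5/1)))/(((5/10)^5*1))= 96/5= 19.20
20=20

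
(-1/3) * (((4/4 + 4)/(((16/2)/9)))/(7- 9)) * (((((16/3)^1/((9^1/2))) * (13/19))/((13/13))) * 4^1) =520/171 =3.04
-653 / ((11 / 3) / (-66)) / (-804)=-1959 / 134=-14.62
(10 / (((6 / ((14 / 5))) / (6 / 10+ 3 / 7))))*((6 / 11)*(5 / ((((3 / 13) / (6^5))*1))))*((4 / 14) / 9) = 1078272 / 77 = 14003.53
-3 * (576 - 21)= -1665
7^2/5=49/5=9.80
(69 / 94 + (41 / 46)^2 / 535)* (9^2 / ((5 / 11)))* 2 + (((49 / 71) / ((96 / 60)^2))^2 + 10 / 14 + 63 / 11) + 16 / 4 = 28831025997644551577 / 105741310109388800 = 272.66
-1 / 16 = -0.06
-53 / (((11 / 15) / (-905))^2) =-80717959.71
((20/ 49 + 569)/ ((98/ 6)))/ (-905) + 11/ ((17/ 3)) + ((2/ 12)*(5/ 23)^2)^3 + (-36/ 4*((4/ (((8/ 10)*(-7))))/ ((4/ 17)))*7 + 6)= 235232069852211627151/ 1181164614679065240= 199.15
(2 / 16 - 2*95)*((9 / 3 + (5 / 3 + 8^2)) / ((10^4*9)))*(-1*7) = 1095199 / 1080000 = 1.01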